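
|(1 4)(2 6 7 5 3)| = 10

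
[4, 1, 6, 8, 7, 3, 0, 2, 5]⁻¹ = [6, 1, 7, 5, 0, 8, 2, 4, 3]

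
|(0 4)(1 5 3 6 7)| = 10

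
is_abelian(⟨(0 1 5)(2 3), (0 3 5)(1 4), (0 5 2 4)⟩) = no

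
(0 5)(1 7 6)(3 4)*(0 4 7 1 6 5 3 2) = (0 3 7 5 4 2)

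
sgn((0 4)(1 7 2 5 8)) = -1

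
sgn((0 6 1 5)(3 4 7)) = -1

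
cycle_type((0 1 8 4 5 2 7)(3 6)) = 2.7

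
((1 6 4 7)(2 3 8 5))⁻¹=(1 7 4 6)(2 5 8 3)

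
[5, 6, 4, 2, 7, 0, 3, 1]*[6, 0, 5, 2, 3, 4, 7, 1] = [4, 7, 3, 5, 1, 6, 2, 0]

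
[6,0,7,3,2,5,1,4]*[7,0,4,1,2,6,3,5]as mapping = [0→3,1→7,2→5,3→1,4→4,5→6,6→0,7→2]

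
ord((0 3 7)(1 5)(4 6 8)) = 6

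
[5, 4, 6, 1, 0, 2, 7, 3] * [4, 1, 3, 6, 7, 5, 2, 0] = [5, 7, 2, 1, 4, 3, 0, 6]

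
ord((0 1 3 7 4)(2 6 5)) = 15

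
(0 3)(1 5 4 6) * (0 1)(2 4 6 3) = (0 2 4 3 1 5 6)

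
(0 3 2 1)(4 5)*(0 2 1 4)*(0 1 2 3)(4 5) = (1 3 2 5)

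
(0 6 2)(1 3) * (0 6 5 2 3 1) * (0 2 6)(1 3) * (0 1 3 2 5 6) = (0 6 3 5)(1 2)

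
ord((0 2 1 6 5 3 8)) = 7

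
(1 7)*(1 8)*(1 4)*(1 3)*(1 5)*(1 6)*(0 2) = (0 2)(1 7 8 4 3 5 6)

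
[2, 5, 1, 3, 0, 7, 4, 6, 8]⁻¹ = [4, 2, 0, 3, 6, 1, 7, 5, 8]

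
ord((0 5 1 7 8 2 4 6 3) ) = 9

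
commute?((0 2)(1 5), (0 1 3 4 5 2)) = no:(0 2)(1 5)*(0 1 3 4 5 2) = (1 2)(3 4 5), (0 1 3 4 5 2)*(0 2)(1 5) = (0 5)(1 3 4)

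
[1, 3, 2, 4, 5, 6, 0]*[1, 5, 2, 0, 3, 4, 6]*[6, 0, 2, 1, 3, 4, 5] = [4, 6, 2, 1, 3, 5, 0]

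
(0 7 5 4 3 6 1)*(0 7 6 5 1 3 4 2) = (0 6 3 5 2)(1 7)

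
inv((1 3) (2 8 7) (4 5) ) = (1 3) (2 7 8) (4 5) 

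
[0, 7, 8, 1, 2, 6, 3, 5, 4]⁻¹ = [0, 3, 4, 6, 8, 7, 5, 1, 2]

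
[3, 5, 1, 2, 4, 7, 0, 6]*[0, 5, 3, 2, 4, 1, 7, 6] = [2, 1, 5, 3, 4, 6, 0, 7]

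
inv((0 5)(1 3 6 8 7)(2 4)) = (0 5)(1 7 8 6 3)(2 4)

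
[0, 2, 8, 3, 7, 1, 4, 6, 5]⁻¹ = [0, 5, 1, 3, 6, 8, 7, 4, 2]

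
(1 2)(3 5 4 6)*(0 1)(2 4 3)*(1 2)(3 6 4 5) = (0 2)(1 5 6)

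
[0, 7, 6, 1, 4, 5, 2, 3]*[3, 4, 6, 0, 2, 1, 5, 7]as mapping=[0→3, 1→7, 2→5, 3→4, 4→2, 5→1, 6→6, 7→0]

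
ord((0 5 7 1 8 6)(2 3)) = 6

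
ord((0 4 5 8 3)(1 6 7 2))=20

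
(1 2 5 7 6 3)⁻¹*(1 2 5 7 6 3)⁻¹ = (1 6 5)(2 3 7)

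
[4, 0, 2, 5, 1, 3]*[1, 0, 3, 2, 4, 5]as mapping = [0→4, 1→1, 2→3, 3→5, 4→0, 5→2]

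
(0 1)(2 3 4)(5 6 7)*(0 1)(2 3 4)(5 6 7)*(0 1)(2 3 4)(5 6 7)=(0 1)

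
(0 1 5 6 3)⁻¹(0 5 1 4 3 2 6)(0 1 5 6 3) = (0 2 3 1 6 5 4)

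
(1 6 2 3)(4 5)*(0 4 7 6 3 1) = (0 4 5 7 6 2 1 3)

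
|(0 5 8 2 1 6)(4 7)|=6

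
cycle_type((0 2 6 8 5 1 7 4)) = 8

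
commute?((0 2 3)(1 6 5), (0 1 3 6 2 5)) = no:(0 2 3)(1 6 5)*(0 1 3 6 2 5) = (0 5 3 1 2 6), (0 1 3 6 2 5)*(0 2 3)(1 6 5) = (0 6 3 5 2 1)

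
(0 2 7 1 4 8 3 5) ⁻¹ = (0 5 3 8 4 1 7 2) 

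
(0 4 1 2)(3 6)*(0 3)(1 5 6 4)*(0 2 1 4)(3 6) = (0 4 5 3)(2 6)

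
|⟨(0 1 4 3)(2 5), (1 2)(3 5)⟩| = 24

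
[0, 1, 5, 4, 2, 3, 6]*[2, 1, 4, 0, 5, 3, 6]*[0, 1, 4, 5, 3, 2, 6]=[4, 1, 5, 2, 3, 0, 6]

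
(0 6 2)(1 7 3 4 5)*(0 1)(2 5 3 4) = (0 6 5)(1 7 4 3 2)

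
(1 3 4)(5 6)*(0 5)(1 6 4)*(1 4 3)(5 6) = (0 6)(3 4 5)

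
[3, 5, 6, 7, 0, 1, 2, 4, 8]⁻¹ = [4, 5, 6, 0, 7, 1, 2, 3, 8]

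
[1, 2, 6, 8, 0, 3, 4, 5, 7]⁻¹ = [4, 0, 1, 5, 6, 7, 2, 8, 3]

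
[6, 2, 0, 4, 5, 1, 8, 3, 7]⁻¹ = [2, 5, 1, 7, 3, 4, 0, 8, 6]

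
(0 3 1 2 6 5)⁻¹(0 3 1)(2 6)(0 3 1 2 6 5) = (1 2 3)(5 6)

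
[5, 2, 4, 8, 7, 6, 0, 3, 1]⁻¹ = [6, 8, 1, 7, 2, 0, 5, 4, 3]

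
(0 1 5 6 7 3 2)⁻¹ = (0 2 3 7 6 5 1)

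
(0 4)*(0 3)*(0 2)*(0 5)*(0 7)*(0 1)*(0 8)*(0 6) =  (0 4 3 2 5 7 1 8 6)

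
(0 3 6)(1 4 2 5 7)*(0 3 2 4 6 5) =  (0 2)(1 6 3 5 7)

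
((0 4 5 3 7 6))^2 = (0 5 7)(3 6 4)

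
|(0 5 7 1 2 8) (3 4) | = 6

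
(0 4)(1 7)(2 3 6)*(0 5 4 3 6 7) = (0 3 7 1)(2 6)(4 5)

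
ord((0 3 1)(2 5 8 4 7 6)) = 6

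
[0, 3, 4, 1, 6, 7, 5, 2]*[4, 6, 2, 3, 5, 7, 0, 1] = [4, 3, 5, 6, 0, 1, 7, 2]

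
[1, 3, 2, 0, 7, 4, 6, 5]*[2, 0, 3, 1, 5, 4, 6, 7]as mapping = [0→0, 1→1, 2→3, 3→2, 4→7, 5→5, 6→6, 7→4]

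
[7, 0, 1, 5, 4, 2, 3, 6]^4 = [5, 3, 6, 0, 4, 7, 1, 2]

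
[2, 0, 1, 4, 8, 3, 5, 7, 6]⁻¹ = [1, 2, 0, 5, 3, 6, 8, 7, 4]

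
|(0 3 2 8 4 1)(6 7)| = 6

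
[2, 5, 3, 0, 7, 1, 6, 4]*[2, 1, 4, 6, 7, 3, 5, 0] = [4, 3, 6, 2, 0, 1, 5, 7]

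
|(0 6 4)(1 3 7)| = 3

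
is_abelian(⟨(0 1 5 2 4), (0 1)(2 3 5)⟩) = no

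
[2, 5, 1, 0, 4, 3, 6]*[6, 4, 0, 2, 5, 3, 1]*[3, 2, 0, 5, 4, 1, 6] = [3, 5, 4, 6, 1, 0, 2]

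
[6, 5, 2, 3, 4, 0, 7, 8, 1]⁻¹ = [5, 8, 2, 3, 4, 1, 0, 6, 7]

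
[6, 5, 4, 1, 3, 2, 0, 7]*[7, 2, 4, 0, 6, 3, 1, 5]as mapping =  [0→1, 1→3, 2→6, 3→2, 4→0, 5→4, 6→7, 7→5]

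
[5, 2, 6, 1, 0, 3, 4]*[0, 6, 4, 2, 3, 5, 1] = [5, 4, 1, 6, 0, 2, 3]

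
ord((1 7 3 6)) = 4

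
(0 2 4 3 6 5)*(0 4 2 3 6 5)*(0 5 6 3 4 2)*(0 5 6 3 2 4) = (2 5 4)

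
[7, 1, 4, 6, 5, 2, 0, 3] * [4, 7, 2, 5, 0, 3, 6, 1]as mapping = [0→1, 1→7, 2→0, 3→6, 4→3, 5→2, 6→4, 7→5]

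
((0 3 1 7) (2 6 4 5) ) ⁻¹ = (0 7 1 3) (2 5 4 6) 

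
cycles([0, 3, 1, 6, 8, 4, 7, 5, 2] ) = (1 3 6 7 5 4 8 2)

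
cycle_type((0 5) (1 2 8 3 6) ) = 2.5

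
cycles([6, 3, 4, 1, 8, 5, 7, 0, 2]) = (0 6 7)(1 3)(2 4 8)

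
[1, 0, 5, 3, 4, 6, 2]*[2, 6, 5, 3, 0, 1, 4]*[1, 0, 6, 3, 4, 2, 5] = [5, 6, 0, 3, 1, 4, 2]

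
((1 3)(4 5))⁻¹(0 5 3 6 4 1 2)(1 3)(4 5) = (0 4 1 6 5 3 2)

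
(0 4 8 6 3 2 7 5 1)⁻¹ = (0 1 5 7 2 3 6 8 4)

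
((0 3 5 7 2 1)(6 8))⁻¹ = (0 1 2 7 5 3)(6 8)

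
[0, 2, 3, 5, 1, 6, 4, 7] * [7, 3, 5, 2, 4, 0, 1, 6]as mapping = [0→7, 1→5, 2→2, 3→0, 4→3, 5→1, 6→4, 7→6]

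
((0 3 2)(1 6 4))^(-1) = (0 2 3)(1 4 6)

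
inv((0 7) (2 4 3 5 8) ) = (0 7) (2 8 5 3 4) 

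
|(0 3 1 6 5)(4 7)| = 10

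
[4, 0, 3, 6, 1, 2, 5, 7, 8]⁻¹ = [1, 4, 5, 2, 0, 6, 3, 7, 8]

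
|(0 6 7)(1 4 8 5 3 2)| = 6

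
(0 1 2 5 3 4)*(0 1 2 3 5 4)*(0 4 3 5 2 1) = (0 1 5 2 3 4)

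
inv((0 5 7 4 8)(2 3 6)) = (0 8 4 7 5)(2 6 3)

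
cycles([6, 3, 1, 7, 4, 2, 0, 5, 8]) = (0 6)(1 3 7 5 2)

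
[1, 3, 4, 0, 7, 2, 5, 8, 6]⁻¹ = [3, 0, 5, 1, 2, 6, 8, 4, 7]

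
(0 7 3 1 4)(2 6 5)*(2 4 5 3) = (0 7 2 6 3 1 5 4)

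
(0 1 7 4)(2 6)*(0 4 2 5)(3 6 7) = (0 1 3 6 5)(2 7)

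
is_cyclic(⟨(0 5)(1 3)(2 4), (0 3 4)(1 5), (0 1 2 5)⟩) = no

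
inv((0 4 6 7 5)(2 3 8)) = (0 5 7 6 4)(2 8 3)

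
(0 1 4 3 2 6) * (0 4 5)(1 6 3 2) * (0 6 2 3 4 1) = (0 2 4 3)(1 5 6)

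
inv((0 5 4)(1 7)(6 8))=(0 4 5)(1 7)(6 8)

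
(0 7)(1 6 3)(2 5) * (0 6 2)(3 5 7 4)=(0 4 3 1 2 7 6 5)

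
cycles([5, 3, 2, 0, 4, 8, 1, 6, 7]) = (0 5 8 7 6 1 3)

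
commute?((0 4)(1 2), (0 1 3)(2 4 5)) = no:(0 4)(1 2)*(0 1 3)(2 4 5) = (0 5 2 3)(1 4), (0 1 3)(2 4 5)*(0 4)(1 2) = (0 2)(1 3 4 5)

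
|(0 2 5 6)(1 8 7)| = 12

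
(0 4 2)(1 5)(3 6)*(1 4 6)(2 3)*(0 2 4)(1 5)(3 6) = (0 3 5)(4 6)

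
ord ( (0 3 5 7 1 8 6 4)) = 8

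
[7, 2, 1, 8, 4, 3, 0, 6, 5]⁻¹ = [6, 2, 1, 5, 4, 8, 7, 0, 3]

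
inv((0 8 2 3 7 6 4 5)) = (0 5 4 6 7 3 2 8)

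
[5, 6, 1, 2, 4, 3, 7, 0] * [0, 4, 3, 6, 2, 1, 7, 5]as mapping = [0→1, 1→7, 2→4, 3→3, 4→2, 5→6, 6→5, 7→0]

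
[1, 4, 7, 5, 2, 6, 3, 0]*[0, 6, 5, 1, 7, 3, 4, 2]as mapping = [0→6, 1→7, 2→2, 3→3, 4→5, 5→4, 6→1, 7→0]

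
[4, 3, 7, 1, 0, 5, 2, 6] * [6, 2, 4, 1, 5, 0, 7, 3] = [5, 1, 3, 2, 6, 0, 4, 7]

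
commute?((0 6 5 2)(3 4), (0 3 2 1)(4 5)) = no:(0 6 5 2)(3 4)*(0 3 2 1)(4 5) = (0 6 4 2 3 5 1), (0 3 2 1)(4 5)*(0 6 5 2)(3 4) = (0 4 2 1 6 5 3)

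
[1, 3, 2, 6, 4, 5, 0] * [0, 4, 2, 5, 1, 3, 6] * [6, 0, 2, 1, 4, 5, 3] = [4, 5, 2, 3, 0, 1, 6]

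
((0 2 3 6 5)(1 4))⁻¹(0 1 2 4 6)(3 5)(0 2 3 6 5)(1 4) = (0 6)(1 5 2 4 3)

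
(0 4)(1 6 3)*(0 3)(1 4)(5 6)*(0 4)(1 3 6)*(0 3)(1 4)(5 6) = (1 6)(4 5)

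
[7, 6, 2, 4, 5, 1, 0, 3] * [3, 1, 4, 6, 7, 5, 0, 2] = [2, 0, 4, 7, 5, 1, 3, 6] 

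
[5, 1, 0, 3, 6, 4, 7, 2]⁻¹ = [2, 1, 7, 3, 5, 0, 4, 6]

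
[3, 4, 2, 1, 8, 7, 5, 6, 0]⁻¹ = [8, 3, 2, 0, 1, 6, 7, 5, 4]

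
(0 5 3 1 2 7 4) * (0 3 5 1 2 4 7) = (0 1 4 3 2)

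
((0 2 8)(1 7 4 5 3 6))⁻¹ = (0 8 2)(1 6 3 5 4 7)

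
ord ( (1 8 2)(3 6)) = 6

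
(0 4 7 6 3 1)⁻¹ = (0 1 3 6 7 4)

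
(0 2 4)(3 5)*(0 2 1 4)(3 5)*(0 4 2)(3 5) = (0 1 2 4)(3 5)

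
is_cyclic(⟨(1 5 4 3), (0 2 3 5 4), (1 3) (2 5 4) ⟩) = no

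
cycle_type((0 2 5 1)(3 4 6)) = 3.4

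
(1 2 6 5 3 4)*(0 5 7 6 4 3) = (0 5)(1 2 4)(6 7)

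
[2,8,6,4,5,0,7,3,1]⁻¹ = [5,8,0,7,3,4,2,6,1]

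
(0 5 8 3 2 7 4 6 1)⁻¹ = (0 1 6 4 7 2 3 8 5)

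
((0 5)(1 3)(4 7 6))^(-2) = (4 7 6)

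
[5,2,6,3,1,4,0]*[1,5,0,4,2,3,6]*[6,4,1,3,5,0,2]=[3,6,2,5,0,1,4]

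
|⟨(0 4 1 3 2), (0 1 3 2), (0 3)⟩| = 120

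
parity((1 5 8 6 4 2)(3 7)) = even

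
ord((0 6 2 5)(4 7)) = 4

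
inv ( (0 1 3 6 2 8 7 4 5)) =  (0 5 4 7 8 2 6 3 1)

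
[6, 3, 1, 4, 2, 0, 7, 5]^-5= [5, 2, 4, 1, 3, 7, 0, 6]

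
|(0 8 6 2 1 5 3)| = 7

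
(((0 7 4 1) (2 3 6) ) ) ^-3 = (0 7 4 1) 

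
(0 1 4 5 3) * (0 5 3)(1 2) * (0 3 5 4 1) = (0 2)(3 4 5)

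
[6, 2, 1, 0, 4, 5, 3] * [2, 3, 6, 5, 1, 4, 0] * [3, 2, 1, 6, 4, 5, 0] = [3, 0, 6, 1, 2, 4, 5]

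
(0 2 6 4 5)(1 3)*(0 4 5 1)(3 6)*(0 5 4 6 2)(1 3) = (1 2)(3 5 6 4)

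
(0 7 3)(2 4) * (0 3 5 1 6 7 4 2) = (0 4)(1 6 7 5)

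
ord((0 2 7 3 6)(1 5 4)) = 15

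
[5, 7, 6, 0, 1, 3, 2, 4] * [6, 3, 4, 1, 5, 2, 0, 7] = [2, 7, 0, 6, 3, 1, 4, 5]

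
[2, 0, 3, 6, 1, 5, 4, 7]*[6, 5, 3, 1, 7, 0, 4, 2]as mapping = [0→3, 1→6, 2→1, 3→4, 4→5, 5→0, 6→7, 7→2]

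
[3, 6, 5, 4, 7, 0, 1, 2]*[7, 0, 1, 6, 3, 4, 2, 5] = [6, 2, 4, 3, 5, 7, 0, 1]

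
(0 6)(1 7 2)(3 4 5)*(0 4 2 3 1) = (0 6 4 5 1 7 3 2)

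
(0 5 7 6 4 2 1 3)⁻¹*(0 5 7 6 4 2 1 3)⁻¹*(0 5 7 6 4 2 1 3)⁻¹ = (0 2 7 3 4 5 1 6)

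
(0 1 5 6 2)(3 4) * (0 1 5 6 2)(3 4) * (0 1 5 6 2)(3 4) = (0 6 1 2 5)(3 4)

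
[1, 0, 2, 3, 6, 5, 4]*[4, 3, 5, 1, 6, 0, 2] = [3, 4, 5, 1, 2, 0, 6]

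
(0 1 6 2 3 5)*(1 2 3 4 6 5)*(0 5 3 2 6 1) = (0 6 2 4 1 3)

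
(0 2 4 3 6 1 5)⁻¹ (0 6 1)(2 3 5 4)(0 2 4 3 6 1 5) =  (0 3 4 6)(1 5 2)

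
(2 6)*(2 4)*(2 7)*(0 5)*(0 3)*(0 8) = (0 5 3 8) (2 6 4 7) 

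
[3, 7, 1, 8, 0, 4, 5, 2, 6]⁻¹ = [4, 2, 7, 0, 5, 6, 8, 1, 3]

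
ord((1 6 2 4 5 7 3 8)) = 8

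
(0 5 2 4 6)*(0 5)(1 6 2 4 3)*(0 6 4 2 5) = (0 6)(1 4 5 2 3)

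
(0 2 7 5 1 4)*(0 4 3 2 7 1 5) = (0 7)(1 3 2)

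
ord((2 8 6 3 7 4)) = 6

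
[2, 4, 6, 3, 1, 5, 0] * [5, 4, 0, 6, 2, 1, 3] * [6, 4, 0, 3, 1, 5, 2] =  [6, 0, 3, 2, 1, 4, 5]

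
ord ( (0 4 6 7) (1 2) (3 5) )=4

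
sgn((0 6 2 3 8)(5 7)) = -1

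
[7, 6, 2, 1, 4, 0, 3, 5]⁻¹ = [5, 3, 2, 6, 4, 7, 1, 0]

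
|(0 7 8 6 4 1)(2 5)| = 6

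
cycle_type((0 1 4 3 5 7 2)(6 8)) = 2.7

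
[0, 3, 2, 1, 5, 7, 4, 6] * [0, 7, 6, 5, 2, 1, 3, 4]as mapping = [0→0, 1→5, 2→6, 3→7, 4→1, 5→4, 6→2, 7→3]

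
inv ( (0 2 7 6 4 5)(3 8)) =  (0 5 4 6 7 2)(3 8)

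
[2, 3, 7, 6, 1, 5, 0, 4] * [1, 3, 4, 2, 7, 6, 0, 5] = [4, 2, 5, 0, 3, 6, 1, 7]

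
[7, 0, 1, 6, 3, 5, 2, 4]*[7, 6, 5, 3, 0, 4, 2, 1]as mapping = [0→1, 1→7, 2→6, 3→2, 4→3, 5→4, 6→5, 7→0]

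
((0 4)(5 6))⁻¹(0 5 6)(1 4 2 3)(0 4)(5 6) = (0 2 3 1)(4 6 5)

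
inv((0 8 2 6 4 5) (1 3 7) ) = (0 5 4 6 2 8) (1 7 3) 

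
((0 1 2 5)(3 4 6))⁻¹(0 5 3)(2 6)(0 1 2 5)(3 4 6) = (0 4 1)(3 5)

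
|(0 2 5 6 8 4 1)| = 7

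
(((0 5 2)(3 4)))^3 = (3 4)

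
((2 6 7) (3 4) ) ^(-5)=(2 6 7) (3 4) 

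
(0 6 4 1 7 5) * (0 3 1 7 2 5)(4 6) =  (0 4 7)(1 2 5 3)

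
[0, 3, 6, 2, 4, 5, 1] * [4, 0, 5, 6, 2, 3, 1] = [4, 6, 1, 5, 2, 3, 0]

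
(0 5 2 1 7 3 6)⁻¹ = (0 6 3 7 1 2 5)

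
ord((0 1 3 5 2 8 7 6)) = 8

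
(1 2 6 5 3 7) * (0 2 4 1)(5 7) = (0 2 6 7)(1 4)(3 5)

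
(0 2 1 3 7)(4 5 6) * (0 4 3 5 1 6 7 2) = (1 5 7 4)(2 6 3)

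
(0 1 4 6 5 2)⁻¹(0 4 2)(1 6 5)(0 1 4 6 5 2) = (0 1 6)(2 4 5)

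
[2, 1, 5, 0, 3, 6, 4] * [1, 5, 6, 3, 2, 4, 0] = [6, 5, 4, 1, 3, 0, 2]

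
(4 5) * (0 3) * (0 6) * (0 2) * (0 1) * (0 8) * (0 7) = (0 3 6 2 1 8 7)(4 5)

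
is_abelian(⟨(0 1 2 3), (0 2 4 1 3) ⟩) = no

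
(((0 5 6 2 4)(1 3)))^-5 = (1 3)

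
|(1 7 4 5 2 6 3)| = 7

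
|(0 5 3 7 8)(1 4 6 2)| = 20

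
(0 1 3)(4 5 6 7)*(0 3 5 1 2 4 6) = (0 2 4 1 5)(6 7)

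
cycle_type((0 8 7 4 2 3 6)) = 7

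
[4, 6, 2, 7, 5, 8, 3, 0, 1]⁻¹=[7, 8, 2, 6, 0, 4, 1, 3, 5]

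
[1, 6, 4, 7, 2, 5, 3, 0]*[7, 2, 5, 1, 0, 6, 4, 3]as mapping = [0→2, 1→4, 2→0, 3→3, 4→5, 5→6, 6→1, 7→7]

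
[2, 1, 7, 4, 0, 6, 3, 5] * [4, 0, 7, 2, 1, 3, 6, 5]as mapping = [0→7, 1→0, 2→5, 3→1, 4→4, 5→6, 6→2, 7→3]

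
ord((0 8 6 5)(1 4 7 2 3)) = 20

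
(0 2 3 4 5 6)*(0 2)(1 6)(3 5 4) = (1 6 2 5)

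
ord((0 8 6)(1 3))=6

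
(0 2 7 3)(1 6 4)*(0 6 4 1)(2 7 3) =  (0 7 2 3 6 1 4)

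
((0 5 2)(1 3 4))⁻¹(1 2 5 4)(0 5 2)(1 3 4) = (0 2 1 3)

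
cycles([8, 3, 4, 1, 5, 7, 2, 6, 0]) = (0 8)(1 3)(2 4 5 7 6)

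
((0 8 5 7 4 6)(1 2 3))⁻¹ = (0 6 4 7 5 8)(1 3 2)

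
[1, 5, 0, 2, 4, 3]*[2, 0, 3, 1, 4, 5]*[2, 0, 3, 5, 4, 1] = [2, 1, 3, 5, 4, 0]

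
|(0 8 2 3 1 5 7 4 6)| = 9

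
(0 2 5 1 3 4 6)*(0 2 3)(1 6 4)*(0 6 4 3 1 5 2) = (0 1 6)(3 5 4)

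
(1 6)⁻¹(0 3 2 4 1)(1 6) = (0 3 2 4 6)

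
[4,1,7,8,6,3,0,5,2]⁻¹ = [6,1,8,5,0,7,4,2,3]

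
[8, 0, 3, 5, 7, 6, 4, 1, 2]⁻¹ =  [1, 7, 8, 2, 6, 3, 5, 4, 0]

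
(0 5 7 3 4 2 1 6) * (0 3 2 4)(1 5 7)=(0 7 2 5 1 6 3)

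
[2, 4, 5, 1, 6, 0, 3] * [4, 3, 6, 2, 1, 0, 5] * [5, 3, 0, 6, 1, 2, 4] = [4, 3, 5, 6, 2, 1, 0]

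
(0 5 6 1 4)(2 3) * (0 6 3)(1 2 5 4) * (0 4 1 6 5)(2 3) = (0 1 6 3)(2 4 5)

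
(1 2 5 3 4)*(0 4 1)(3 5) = (0 4)(1 2 3)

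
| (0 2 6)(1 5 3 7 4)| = 15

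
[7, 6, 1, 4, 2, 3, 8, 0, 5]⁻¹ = [7, 2, 4, 5, 3, 8, 1, 0, 6]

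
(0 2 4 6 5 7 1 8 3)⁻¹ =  (0 3 8 1 7 5 6 4 2)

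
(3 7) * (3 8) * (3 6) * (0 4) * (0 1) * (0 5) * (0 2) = (0 4 1 5 2) (3 7 8 6) 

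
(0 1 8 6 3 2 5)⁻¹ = (0 5 2 3 6 8 1)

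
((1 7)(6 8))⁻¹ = (1 7)(6 8)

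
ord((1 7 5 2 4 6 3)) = 7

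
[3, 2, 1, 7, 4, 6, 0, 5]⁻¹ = [6, 2, 1, 0, 4, 7, 5, 3]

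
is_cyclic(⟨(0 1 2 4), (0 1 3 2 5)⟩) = no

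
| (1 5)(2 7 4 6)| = 4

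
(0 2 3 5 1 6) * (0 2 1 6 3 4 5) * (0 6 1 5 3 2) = (0 5 1 2 4 3 6)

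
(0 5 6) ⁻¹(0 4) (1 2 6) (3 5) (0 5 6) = (0 1 2) (3 6) (4 5) 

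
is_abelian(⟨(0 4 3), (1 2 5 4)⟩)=no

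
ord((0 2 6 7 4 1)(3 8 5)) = 6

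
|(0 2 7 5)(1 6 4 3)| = 4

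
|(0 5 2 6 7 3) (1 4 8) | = 6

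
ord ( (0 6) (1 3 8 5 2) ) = 10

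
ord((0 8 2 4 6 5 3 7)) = 8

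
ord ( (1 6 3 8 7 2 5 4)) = 8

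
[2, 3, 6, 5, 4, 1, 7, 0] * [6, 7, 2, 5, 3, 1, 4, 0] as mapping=[0→2, 1→5, 2→4, 3→1, 4→3, 5→7, 6→0, 7→6] 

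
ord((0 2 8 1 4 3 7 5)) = 8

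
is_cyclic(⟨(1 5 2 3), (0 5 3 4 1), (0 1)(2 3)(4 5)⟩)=no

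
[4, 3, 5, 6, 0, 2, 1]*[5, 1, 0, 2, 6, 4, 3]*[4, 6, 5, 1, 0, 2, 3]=[3, 5, 0, 1, 2, 4, 6] 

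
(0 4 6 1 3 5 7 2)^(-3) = (0 5 6 2 3 4 7 1)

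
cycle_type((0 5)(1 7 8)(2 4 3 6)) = 2.3.4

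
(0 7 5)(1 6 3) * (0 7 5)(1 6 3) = (0 5 7)(1 3 6)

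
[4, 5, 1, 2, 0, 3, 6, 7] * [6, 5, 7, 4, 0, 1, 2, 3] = [0, 1, 5, 7, 6, 4, 2, 3]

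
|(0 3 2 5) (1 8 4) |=12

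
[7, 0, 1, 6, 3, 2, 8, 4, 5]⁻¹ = [1, 2, 5, 4, 7, 8, 3, 0, 6]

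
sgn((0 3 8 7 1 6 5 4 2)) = 1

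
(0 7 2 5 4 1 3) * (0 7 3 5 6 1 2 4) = (0 3 7 4 2 6 1 5)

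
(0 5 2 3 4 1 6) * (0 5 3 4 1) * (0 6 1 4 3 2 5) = (0 2 3 4 6)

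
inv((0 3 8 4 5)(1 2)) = (0 5 4 8 3)(1 2)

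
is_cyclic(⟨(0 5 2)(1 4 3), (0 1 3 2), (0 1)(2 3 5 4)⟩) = no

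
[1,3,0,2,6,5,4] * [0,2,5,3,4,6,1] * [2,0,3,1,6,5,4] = [3,1,2,5,0,4,6]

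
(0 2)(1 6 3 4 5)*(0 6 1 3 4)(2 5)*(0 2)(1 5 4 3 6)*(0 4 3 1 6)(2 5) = (0 3 5)(1 2 6)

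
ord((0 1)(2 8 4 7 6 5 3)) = 14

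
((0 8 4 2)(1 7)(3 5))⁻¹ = (0 2 4 8)(1 7)(3 5)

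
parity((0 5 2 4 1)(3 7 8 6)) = odd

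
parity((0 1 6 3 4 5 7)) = even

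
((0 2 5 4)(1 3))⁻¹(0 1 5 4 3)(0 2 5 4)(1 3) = (0 1 2 3 4)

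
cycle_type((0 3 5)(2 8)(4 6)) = 2^2.3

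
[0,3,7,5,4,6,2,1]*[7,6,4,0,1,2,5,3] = [7,0,3,2,1,5,4,6]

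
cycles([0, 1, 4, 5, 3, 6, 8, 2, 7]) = (2 4 3 5 6 8 7)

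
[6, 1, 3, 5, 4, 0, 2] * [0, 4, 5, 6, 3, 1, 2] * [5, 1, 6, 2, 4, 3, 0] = [6, 4, 0, 1, 2, 5, 3]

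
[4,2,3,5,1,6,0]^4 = [3,6,0,4,5,1,2]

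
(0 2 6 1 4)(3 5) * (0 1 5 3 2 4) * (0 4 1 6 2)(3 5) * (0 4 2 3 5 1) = (1 2 3)(4 6 5)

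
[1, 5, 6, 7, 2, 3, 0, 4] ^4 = [7, 4, 5, 6, 1, 2, 3, 0] 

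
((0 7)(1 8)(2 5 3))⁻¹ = (0 7)(1 8)(2 3 5)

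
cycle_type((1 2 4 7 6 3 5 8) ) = 8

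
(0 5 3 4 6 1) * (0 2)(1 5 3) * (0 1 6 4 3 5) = (0 5 6)(1 2)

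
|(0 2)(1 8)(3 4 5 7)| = 4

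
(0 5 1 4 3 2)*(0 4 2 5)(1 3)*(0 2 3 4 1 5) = (0 2 1 3)(4 5)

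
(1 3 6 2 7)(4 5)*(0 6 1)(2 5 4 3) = (0 6 5 3 1 2 7)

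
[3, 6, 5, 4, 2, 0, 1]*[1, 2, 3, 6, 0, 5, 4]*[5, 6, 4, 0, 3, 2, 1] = [1, 3, 2, 5, 0, 6, 4]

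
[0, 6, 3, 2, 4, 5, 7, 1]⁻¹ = [0, 7, 3, 2, 4, 5, 1, 6]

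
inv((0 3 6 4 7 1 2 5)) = (0 5 2 1 7 4 6 3)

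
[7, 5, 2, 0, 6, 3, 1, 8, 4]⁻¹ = [3, 6, 2, 5, 8, 1, 4, 0, 7]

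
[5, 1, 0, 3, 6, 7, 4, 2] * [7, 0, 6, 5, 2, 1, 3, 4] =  [1, 0, 7, 5, 3, 4, 2, 6]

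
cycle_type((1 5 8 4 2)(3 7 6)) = 3.5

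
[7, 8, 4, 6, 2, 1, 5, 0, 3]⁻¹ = [7, 5, 4, 8, 2, 6, 3, 0, 1]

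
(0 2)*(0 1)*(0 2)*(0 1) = (0 1 2)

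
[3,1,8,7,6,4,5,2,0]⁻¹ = [8,1,7,0,5,6,4,3,2]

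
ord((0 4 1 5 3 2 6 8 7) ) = 9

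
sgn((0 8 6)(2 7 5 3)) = -1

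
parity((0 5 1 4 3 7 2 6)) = odd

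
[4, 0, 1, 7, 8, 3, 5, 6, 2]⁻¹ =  [1, 2, 8, 5, 0, 6, 7, 3, 4]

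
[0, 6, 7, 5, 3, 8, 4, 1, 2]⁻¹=[0, 7, 8, 4, 6, 3, 1, 2, 5]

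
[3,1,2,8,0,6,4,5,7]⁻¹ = [4,1,2,0,6,7,5,8,3]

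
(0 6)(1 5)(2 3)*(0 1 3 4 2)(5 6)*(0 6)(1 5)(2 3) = (0 1)(2 4 3 6 5)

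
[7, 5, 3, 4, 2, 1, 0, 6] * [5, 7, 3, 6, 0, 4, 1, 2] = [2, 4, 6, 0, 3, 7, 5, 1]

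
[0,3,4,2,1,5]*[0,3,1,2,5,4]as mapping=[0→0,1→2,2→5,3→1,4→3,5→4]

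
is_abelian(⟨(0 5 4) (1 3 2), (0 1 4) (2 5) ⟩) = no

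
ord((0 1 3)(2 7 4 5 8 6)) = 6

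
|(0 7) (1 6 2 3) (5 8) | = 4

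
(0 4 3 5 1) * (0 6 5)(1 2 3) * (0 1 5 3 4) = (1 6 3)(2 4 5)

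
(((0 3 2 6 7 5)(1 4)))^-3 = (0 6)(1 4)(2 5)(3 7)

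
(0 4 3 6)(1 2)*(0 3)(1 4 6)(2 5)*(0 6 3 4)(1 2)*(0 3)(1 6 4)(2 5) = (1 2 3 5 6)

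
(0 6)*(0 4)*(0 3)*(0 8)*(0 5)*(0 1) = (0 6 4 3 8 5 1)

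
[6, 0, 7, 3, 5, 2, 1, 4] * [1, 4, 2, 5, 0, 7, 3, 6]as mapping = [0→3, 1→1, 2→6, 3→5, 4→7, 5→2, 6→4, 7→0]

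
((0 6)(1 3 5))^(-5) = (0 6)(1 3 5)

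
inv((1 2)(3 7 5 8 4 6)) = (1 2)(3 6 4 8 5 7)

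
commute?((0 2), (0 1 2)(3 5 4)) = no:(0 2)*(0 1 2)(3 5 4) = (1 2)(3 5 4), (0 1 2)(3 5 4)*(0 2) = (0 1)(3 5 4)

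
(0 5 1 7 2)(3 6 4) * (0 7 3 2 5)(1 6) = (1 3)(2 7 5 6 4)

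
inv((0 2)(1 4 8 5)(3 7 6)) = (0 2)(1 5 8 4)(3 6 7)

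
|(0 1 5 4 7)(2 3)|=10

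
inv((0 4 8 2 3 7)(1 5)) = (0 7 3 2 8 4)(1 5)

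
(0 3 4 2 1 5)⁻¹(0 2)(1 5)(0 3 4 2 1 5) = (0 5)(1 3)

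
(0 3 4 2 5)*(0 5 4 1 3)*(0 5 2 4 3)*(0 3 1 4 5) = (1 3 4 5 2)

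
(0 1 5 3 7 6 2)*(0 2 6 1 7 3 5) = (0 7 1)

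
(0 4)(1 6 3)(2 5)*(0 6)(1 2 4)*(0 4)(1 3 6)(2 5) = (0 3 5)(1 4)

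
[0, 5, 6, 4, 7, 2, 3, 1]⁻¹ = [0, 7, 5, 6, 3, 1, 2, 4]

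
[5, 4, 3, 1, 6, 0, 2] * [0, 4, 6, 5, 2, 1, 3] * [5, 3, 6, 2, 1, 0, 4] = [3, 6, 0, 1, 2, 5, 4]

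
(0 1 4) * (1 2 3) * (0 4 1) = (0 2 3)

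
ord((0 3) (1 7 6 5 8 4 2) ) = 14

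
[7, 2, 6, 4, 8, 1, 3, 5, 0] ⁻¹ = [8, 5, 1, 6, 3, 7, 2, 0, 4] 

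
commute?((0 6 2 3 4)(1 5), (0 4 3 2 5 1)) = no:(0 6 2 3 4)(1 5)*(0 4 3 2 5 1) = (0 6 5), (0 4 3 2 5 1)*(0 6 2 3 4)(1 5) = (1 6 2)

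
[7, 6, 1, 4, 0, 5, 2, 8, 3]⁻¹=[4, 2, 6, 8, 3, 5, 1, 0, 7]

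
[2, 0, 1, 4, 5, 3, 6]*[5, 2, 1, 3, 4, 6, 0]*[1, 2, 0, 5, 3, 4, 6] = [2, 4, 0, 3, 6, 5, 1]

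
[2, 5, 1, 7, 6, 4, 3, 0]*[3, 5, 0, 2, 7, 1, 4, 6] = [0, 1, 5, 6, 4, 7, 2, 3]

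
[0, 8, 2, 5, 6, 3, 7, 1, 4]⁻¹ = [0, 7, 2, 5, 8, 3, 4, 6, 1]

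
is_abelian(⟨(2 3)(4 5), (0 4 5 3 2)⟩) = no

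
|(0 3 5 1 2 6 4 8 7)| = 9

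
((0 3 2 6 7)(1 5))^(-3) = (0 2 7 3 6)(1 5)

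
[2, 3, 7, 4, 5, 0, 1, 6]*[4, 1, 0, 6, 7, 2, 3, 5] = [0, 6, 5, 7, 2, 4, 1, 3]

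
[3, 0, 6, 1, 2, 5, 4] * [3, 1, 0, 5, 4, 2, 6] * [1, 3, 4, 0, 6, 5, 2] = [5, 0, 2, 3, 1, 4, 6]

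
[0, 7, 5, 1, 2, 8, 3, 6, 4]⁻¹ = [0, 3, 4, 6, 8, 2, 7, 1, 5]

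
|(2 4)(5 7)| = 2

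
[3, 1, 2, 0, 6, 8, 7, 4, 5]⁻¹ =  [3, 1, 2, 0, 7, 8, 4, 6, 5]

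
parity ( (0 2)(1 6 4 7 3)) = odd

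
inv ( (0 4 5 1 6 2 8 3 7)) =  (0 7 3 8 2 6 1 5 4)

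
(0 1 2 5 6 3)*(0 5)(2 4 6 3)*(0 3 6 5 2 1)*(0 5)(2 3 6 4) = (0 5 4)(1 2 6)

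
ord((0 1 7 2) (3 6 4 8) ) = 4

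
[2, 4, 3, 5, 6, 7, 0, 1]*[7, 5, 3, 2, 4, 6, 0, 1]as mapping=[0→3, 1→4, 2→2, 3→6, 4→0, 5→1, 6→7, 7→5]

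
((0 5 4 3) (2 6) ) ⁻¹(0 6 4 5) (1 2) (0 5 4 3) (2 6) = (1 6) (2 3 4 5) 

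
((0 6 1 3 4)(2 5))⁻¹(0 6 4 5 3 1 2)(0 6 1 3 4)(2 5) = (0 2 4 3 5 6 1)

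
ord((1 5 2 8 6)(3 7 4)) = 15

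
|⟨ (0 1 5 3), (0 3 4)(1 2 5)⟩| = 24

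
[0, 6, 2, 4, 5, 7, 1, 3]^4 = [0, 1, 2, 3, 4, 5, 6, 7]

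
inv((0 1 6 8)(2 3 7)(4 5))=(0 8 6 1)(2 7 3)(4 5)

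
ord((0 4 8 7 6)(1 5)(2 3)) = 10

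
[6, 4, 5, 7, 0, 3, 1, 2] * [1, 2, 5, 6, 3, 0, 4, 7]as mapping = [0→4, 1→3, 2→0, 3→7, 4→1, 5→6, 6→2, 7→5]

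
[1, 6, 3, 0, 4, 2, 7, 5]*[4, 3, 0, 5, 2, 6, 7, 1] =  [3, 7, 5, 4, 2, 0, 1, 6]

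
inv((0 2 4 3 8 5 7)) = (0 7 5 8 3 4 2)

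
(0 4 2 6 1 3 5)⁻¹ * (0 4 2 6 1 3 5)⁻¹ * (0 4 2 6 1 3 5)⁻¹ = (0 1 4 3 2 5 6)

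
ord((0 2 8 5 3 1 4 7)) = 8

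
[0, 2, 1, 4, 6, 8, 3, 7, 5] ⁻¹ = [0, 2, 1, 6, 3, 8, 4, 7, 5] 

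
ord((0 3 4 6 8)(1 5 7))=15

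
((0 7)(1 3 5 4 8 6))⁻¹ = (0 7)(1 6 8 4 5 3)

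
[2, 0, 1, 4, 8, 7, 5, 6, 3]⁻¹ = [1, 2, 0, 8, 3, 6, 7, 5, 4]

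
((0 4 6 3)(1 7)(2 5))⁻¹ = (0 3 6 4)(1 7)(2 5)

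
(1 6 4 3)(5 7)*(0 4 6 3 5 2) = (0 4 5 7 2)(1 3)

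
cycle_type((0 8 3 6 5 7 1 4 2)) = 9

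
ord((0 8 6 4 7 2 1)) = 7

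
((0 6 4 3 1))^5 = ()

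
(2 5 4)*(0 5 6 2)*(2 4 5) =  (0 2 6 4)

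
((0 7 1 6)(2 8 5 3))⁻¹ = (0 6 1 7)(2 3 5 8)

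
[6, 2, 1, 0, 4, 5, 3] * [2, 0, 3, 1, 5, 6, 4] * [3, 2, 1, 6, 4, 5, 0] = [4, 6, 3, 1, 5, 0, 2]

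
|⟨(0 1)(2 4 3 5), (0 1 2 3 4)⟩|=360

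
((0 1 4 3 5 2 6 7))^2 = (0 4 5 6)(1 3 2 7)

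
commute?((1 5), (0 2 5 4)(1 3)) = no:(1 5) * (0 2 5 4)(1 3) = (0 2 5 3 1 4), (0 2 5 4)(1 3) * (1 5) = (0 2 1 3 5 4)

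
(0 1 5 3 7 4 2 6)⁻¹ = (0 6 2 4 7 3 5 1)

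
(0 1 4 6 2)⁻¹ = (0 2 6 4 1)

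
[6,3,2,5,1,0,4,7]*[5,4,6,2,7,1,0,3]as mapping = [0→0,1→2,2→6,3→1,4→4,5→5,6→7,7→3]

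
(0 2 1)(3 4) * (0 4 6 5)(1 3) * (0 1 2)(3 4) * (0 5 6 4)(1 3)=(0 5 3 4 2)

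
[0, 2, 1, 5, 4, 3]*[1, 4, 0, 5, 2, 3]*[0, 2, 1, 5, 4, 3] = [2, 0, 4, 5, 1, 3]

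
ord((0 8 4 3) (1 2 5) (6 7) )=12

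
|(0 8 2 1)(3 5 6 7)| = 4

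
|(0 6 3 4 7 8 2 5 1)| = 9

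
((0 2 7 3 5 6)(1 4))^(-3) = (0 3)(1 4)(2 5)(6 7)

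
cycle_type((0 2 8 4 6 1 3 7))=8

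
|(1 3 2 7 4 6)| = 6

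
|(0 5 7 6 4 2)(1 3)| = 6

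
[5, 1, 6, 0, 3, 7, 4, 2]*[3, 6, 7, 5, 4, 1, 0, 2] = [1, 6, 0, 3, 5, 2, 4, 7]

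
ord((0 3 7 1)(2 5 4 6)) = 4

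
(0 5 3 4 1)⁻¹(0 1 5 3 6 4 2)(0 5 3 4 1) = (0 3 4 6 1 2 5)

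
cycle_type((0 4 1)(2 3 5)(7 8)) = 2.3^2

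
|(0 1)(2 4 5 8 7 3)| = 6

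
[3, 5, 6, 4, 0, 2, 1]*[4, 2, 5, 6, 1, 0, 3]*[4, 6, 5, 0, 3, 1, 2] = [2, 4, 0, 6, 3, 1, 5]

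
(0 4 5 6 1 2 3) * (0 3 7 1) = (0 4 5 6)(1 2 7)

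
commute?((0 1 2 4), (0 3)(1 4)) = no:(0 1 2 4)*(0 3)(1 4) = (0 4 3)(1 2), (0 3)(1 4)*(0 1 2 4) = (0 3 1)(2 4)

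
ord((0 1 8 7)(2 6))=4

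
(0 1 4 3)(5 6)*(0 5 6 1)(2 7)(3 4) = (1 3 5)(2 7)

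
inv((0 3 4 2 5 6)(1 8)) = (0 6 5 2 4 3)(1 8)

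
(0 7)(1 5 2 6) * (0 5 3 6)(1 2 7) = (0 1 3 6 2)(5 7)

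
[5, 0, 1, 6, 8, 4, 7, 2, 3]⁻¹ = [1, 2, 7, 8, 5, 0, 3, 6, 4]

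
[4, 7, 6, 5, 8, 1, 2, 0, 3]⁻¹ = [7, 5, 6, 8, 0, 3, 2, 1, 4]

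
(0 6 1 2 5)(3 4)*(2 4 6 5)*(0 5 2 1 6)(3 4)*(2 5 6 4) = (0 5 6 4 2 1 3)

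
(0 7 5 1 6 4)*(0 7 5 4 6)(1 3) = (0 5 3 1)(4 7)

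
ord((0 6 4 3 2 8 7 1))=8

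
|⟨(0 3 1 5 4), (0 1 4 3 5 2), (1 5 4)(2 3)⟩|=720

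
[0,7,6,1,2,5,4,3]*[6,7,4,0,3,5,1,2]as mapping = [0→6,1→2,2→1,3→7,4→4,5→5,6→3,7→0]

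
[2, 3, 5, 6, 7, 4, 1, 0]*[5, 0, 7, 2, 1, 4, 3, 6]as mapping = [0→7, 1→2, 2→4, 3→3, 4→6, 5→1, 6→0, 7→5]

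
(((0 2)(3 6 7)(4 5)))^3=(0 2)(4 5)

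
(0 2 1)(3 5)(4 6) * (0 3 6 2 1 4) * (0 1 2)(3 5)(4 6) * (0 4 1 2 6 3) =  (0 6 2 3)(1 5)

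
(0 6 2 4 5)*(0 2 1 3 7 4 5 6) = (1 3 7 4 6)(2 5)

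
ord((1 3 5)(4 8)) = 6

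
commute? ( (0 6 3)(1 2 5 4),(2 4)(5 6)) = no: (0 6 3)(1 2 5 4)*(2 4)(5 6) = (0 5 2 6 3)(1 4),(2 4)(5 6)*(0 6 3)(1 2 5 4) = (0 6 4 5 3)(1 2)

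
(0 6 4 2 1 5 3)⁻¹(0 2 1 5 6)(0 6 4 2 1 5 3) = (1 5 3 4 6)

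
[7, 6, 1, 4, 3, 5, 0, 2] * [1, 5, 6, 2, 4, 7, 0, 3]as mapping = [0→3, 1→0, 2→5, 3→4, 4→2, 5→7, 6→1, 7→6]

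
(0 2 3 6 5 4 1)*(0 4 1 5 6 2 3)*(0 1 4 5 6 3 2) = (0 2 1 5 4 6 3)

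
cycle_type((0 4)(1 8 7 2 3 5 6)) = 2.7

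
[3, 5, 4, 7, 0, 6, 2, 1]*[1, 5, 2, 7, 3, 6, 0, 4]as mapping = [0→7, 1→6, 2→3, 3→4, 4→1, 5→0, 6→2, 7→5]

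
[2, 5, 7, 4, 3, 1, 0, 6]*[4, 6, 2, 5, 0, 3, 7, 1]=[2, 3, 1, 0, 5, 6, 4, 7]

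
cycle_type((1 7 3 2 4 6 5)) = 7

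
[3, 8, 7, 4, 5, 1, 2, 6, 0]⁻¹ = [8, 5, 6, 0, 3, 4, 7, 2, 1]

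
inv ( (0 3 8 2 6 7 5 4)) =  (0 4 5 7 6 2 8 3)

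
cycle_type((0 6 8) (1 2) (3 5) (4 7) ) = 2^3.3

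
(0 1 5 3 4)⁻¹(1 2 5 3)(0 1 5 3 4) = (2 3 4 5)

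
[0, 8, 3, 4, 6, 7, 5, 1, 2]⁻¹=[0, 7, 8, 2, 3, 6, 4, 5, 1]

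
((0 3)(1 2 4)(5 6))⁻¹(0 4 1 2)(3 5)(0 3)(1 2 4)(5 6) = (0 6)(1 2 4 3)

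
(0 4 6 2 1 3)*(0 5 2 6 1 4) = (1 3 5 2 4)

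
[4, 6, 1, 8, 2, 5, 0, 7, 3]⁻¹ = [6, 2, 4, 8, 0, 5, 1, 7, 3]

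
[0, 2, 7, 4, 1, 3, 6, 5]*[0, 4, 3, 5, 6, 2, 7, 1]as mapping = [0→0, 1→3, 2→1, 3→6, 4→4, 5→5, 6→7, 7→2]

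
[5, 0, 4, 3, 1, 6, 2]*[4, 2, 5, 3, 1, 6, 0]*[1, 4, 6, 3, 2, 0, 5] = [5, 2, 4, 3, 6, 1, 0]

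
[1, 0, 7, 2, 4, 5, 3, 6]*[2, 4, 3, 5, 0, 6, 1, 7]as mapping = [0→4, 1→2, 2→7, 3→3, 4→0, 5→6, 6→5, 7→1]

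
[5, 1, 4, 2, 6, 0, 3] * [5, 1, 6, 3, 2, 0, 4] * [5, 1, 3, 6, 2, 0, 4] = [5, 1, 3, 4, 2, 0, 6]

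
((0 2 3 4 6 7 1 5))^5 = (0 7 3 5 6 2 1 4)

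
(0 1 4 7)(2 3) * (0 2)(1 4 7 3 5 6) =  (0 4 3)(1 7 2 5 6)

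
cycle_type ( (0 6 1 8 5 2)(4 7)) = 2.6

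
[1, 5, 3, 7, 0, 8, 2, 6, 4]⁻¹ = [4, 0, 6, 2, 8, 1, 7, 3, 5]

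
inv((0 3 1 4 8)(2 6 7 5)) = (0 8 4 1 3)(2 5 7 6)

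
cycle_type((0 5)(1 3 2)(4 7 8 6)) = 2.3.4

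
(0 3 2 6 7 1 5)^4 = (0 7 3 1 2 5 6)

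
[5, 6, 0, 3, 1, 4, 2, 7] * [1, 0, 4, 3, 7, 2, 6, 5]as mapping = [0→2, 1→6, 2→1, 3→3, 4→0, 5→7, 6→4, 7→5]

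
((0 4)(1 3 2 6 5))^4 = (1 5 6 2 3)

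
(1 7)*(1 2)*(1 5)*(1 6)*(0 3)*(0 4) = (0 3 4)(1 7 2 5 6)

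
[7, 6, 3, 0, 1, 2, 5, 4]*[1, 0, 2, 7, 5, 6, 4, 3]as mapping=[0→3, 1→4, 2→7, 3→1, 4→0, 5→2, 6→6, 7→5]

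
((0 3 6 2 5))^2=(0 6 5 3 2)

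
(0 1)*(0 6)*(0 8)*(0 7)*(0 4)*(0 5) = (0 1 6 8 7 4 5)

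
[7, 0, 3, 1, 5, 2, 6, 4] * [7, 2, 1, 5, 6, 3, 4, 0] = [0, 7, 5, 2, 3, 1, 4, 6]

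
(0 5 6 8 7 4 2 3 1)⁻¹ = (0 1 3 2 4 7 8 6 5)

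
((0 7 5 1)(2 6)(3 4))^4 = ()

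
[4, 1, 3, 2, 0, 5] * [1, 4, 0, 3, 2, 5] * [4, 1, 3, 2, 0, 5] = [3, 0, 2, 4, 1, 5]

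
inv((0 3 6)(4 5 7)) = (0 6 3)(4 7 5)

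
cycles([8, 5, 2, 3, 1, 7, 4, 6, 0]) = (0 8)(1 5 7 6 4)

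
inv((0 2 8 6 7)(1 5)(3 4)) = (0 7 6 8 2)(1 5)(3 4)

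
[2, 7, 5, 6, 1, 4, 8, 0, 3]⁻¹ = [7, 4, 0, 8, 5, 2, 3, 1, 6]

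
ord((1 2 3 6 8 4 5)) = 7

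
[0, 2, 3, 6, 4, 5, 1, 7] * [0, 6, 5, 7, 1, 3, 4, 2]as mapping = [0→0, 1→5, 2→7, 3→4, 4→1, 5→3, 6→6, 7→2]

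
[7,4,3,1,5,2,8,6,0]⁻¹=[8,3,5,2,1,4,7,0,6]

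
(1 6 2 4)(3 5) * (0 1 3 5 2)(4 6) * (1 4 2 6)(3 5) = (0 4 5 3 6)(1 2)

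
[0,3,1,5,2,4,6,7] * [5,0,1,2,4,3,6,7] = [5,2,0,3,1,4,6,7]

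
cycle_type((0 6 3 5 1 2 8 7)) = 8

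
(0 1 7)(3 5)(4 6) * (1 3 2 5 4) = (0 3 4 6 1 7)(2 5)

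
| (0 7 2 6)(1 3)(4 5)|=4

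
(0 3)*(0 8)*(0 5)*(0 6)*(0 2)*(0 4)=(0 3 8 5 6 2 4)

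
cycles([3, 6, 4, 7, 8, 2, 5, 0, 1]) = (0 3 7)(1 6 5 2 4 8)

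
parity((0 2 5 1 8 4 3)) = even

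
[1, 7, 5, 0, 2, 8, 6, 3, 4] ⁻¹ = [3, 0, 4, 7, 8, 2, 6, 1, 5] 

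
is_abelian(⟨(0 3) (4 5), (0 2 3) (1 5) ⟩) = no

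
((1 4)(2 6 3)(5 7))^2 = (2 3 6)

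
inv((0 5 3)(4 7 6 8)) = (0 3 5)(4 8 6 7)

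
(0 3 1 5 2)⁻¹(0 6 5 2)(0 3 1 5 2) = (0 3 6 2)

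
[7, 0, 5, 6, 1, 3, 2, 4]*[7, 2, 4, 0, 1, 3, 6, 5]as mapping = [0→5, 1→7, 2→3, 3→6, 4→2, 5→0, 6→4, 7→1]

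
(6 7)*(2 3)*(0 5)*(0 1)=(0 5 1)(2 3)(6 7)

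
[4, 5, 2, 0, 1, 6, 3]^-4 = [1, 6, 2, 4, 5, 3, 0]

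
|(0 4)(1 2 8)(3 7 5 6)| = 12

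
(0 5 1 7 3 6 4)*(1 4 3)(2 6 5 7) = (0 7 1 2 6 3 5 4)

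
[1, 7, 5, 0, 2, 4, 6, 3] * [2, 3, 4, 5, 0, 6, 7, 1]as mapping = [0→3, 1→1, 2→6, 3→2, 4→4, 5→0, 6→7, 7→5]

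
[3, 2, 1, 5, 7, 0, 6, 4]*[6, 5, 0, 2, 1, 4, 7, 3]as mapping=[0→2, 1→0, 2→5, 3→4, 4→3, 5→6, 6→7, 7→1]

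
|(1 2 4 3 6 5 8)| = 7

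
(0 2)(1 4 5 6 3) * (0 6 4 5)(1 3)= (0 2 6 1 5 4)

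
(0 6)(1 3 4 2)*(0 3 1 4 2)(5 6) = (0 5 6 3 2 4)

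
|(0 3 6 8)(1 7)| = 4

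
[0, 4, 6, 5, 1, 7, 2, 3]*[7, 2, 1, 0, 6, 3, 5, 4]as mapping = [0→7, 1→6, 2→5, 3→3, 4→2, 5→4, 6→1, 7→0]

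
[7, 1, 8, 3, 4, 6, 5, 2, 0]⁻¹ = [8, 1, 7, 3, 4, 6, 5, 0, 2]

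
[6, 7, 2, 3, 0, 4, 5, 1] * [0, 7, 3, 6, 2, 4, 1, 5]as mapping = [0→1, 1→5, 2→3, 3→6, 4→0, 5→2, 6→4, 7→7]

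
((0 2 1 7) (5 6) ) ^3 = (0 7 1 2) (5 6) 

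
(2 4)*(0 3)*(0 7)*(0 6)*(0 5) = (0 3 7 6 5)(2 4)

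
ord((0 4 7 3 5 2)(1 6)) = 6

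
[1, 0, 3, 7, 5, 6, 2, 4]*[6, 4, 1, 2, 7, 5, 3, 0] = [4, 6, 2, 0, 5, 3, 1, 7]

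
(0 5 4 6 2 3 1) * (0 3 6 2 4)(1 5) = (0 1 3 5)(2 6 4)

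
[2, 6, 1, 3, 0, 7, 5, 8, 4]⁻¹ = [4, 2, 0, 3, 8, 6, 1, 5, 7]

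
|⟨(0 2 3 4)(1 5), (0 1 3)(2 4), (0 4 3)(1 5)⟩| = 720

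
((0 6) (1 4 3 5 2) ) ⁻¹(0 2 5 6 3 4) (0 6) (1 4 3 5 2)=(0 5 3 6 1 2) 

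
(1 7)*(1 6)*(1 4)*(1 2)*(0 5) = (0 5)(1 7 6 4 2)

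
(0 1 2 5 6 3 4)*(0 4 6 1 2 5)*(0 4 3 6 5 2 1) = (0 1 2 4 3 5)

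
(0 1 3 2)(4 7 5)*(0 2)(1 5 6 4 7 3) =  (0 5 7 6 4 3)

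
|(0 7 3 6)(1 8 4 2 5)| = 20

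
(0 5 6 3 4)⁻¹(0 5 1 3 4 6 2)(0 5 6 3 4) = (0 3 2 5 6 1 4)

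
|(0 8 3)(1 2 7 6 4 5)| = 6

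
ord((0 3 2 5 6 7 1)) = 7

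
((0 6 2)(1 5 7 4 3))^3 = (1 4 5 3 7)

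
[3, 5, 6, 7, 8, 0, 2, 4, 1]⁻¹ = [5, 8, 6, 0, 7, 1, 2, 3, 4]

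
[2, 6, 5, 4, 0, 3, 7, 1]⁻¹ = [4, 7, 0, 5, 3, 2, 1, 6]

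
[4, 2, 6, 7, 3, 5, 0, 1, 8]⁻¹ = [6, 7, 1, 4, 0, 5, 2, 3, 8]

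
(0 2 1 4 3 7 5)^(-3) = (0 3 2 7 1 5 4)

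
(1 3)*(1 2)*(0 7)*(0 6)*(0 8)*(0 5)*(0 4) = (0 7 6 8 5 4)(1 3 2)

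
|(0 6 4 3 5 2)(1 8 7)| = 6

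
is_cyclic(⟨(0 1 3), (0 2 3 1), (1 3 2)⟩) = no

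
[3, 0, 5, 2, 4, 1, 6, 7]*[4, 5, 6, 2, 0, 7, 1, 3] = [2, 4, 7, 6, 0, 5, 1, 3]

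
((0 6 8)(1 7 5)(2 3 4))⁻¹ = (0 8 6)(1 5 7)(2 4 3)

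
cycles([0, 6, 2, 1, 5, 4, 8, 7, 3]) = (1 6 8 3)(4 5)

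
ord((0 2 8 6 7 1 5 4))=8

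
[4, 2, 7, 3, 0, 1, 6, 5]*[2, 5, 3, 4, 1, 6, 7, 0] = [1, 3, 0, 4, 2, 5, 7, 6]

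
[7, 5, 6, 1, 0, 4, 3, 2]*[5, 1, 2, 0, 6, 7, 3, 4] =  [4, 7, 3, 1, 5, 6, 0, 2]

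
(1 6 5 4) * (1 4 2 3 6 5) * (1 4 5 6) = (1 6 4 5 2 3) 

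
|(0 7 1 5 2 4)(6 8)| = 6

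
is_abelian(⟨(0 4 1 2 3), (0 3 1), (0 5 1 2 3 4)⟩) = no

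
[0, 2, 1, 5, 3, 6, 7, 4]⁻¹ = [0, 2, 1, 4, 7, 3, 5, 6]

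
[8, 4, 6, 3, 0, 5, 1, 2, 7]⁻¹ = [4, 6, 7, 3, 1, 5, 2, 8, 0]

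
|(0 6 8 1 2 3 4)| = 7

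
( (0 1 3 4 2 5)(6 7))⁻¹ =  (0 5 2 4 3 1)(6 7)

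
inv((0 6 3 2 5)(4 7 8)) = (0 5 2 3 6)(4 8 7)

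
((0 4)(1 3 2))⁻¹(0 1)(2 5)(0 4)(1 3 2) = (1 5)(3 4)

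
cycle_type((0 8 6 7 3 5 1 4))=8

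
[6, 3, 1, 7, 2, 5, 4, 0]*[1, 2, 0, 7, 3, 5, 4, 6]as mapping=[0→4, 1→7, 2→2, 3→6, 4→0, 5→5, 6→3, 7→1]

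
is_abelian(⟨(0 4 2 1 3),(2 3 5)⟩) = no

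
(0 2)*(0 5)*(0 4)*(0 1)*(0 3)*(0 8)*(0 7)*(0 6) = (0 2 5 4 1 3 8 7 6)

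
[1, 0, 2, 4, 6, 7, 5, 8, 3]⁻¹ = [1, 0, 2, 8, 3, 6, 4, 5, 7]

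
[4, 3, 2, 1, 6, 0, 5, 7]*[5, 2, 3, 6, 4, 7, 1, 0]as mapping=[0→4, 1→6, 2→3, 3→2, 4→1, 5→5, 6→7, 7→0]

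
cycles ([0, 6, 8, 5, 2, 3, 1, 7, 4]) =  (1 6)(2 8 4)(3 5)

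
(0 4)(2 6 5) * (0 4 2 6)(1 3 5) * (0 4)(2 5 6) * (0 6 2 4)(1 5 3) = (0 3 2)(4 6 5)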